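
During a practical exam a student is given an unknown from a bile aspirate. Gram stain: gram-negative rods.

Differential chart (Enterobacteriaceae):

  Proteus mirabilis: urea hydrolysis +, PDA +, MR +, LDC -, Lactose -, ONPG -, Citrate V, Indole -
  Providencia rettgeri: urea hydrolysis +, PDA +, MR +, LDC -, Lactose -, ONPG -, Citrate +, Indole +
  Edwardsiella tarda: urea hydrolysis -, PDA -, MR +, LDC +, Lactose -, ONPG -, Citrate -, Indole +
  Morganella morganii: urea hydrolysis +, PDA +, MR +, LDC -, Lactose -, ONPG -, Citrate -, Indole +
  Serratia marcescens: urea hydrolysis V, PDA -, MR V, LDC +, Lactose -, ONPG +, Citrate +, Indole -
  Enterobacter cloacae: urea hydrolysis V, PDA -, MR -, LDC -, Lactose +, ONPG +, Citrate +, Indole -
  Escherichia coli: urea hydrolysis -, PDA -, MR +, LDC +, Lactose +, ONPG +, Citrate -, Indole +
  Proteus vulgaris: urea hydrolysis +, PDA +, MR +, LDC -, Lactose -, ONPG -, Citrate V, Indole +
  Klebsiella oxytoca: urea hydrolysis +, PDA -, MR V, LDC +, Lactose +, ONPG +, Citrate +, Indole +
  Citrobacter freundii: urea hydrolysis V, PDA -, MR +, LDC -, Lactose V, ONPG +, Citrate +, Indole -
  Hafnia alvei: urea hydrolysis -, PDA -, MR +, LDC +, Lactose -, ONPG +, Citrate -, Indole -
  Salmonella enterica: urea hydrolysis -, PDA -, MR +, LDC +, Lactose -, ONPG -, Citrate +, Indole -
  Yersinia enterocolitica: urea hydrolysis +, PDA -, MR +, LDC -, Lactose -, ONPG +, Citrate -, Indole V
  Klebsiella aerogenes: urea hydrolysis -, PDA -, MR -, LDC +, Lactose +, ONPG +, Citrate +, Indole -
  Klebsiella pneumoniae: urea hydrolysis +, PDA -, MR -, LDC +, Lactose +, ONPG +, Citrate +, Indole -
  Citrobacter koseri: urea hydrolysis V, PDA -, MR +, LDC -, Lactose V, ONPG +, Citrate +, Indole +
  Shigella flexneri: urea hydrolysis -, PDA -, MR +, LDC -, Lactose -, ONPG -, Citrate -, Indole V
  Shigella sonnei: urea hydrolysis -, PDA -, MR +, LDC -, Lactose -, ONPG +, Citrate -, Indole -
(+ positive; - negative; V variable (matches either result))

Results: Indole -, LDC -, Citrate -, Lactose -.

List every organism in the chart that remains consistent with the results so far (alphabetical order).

Lactose -: excludes 5 organisms — 13 left.
Citrate -: excludes 5 organisms — 8 left.
LDC -: excludes Edwardsiella tarda, Hafnia alvei — 6 left.
Indole -: excludes Morganella morganii, Proteus vulgaris — 4 left.

Proteus mirabilis, Shigella flexneri, Shigella sonnei, Yersinia enterocolitica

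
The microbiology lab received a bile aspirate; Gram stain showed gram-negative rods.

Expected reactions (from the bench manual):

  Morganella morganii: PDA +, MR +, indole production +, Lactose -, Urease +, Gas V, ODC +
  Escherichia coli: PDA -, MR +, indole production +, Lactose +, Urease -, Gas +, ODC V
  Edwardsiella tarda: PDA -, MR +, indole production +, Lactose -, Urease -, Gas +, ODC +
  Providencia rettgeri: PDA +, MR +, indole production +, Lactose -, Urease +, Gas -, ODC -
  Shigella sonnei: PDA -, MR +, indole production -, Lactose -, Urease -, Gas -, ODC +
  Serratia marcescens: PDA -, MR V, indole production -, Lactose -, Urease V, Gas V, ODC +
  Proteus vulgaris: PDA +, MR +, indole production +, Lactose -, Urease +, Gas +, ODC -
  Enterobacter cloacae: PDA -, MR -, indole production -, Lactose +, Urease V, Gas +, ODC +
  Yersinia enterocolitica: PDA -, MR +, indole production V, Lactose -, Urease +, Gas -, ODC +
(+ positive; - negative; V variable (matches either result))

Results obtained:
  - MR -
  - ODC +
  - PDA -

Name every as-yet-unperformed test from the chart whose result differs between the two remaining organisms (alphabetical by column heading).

PDA -: excludes Morganella morganii, Providencia rettgeri, Proteus vulgaris — 6 left.
ODC +: all 6 remaining candidates are consistent.
MR -: excludes Escherichia coli, Edwardsiella tarda, Shigella sonnei, Yersinia enterocolitica — 2 left.
Two candidates remain: Enterobacter cloacae and Serratia marcescens.
  indole production: - vs - — same for both, does not separate.
  Lactose: Enterobacter cloacae +, Serratia marcescens - — discriminates.
  Urease: V vs V — variable for at least one, does not separate.
  Gas: + vs V — variable for at least one, does not separate.

Lactose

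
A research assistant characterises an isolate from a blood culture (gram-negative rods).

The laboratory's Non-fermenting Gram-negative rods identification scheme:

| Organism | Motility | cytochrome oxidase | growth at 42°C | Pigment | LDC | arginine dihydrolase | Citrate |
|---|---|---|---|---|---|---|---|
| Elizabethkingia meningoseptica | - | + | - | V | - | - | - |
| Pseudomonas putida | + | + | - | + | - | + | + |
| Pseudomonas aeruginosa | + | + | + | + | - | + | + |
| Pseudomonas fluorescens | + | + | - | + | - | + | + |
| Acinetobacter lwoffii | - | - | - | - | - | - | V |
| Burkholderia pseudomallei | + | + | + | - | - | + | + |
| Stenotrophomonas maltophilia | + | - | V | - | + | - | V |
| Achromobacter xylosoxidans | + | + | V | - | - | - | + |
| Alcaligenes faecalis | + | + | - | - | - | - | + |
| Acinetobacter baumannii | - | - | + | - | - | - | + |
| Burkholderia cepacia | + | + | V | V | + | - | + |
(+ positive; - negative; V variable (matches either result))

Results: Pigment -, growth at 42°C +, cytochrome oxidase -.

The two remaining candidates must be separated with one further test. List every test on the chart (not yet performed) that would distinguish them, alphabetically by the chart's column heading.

cytochrome oxidase -: excludes 8 organisms — 3 left.
growth at 42°C +: excludes Acinetobacter lwoffii — 2 left.
Pigment -: all 2 remaining candidates are consistent.
Two candidates remain: Acinetobacter baumannii and Stenotrophomonas maltophilia.
  Motility: Acinetobacter baumannii -, Stenotrophomonas maltophilia + — discriminates.
  LDC: Acinetobacter baumannii -, Stenotrophomonas maltophilia + — discriminates.
  arginine dihydrolase: - vs - — same for both, does not separate.
  Citrate: + vs V — variable for at least one, does not separate.

LDC, Motility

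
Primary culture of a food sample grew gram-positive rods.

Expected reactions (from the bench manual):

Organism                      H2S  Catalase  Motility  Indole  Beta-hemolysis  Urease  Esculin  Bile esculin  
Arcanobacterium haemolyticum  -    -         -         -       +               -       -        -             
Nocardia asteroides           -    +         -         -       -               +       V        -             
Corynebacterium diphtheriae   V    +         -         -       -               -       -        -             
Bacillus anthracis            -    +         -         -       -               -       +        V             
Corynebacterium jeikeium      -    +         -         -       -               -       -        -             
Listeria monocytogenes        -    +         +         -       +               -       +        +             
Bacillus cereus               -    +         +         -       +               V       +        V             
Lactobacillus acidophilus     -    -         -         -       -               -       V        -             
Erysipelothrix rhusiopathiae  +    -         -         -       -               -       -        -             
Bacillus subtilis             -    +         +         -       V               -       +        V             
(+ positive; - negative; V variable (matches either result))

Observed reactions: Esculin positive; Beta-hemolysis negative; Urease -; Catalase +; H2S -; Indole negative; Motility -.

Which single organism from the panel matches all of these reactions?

Bacillus anthracis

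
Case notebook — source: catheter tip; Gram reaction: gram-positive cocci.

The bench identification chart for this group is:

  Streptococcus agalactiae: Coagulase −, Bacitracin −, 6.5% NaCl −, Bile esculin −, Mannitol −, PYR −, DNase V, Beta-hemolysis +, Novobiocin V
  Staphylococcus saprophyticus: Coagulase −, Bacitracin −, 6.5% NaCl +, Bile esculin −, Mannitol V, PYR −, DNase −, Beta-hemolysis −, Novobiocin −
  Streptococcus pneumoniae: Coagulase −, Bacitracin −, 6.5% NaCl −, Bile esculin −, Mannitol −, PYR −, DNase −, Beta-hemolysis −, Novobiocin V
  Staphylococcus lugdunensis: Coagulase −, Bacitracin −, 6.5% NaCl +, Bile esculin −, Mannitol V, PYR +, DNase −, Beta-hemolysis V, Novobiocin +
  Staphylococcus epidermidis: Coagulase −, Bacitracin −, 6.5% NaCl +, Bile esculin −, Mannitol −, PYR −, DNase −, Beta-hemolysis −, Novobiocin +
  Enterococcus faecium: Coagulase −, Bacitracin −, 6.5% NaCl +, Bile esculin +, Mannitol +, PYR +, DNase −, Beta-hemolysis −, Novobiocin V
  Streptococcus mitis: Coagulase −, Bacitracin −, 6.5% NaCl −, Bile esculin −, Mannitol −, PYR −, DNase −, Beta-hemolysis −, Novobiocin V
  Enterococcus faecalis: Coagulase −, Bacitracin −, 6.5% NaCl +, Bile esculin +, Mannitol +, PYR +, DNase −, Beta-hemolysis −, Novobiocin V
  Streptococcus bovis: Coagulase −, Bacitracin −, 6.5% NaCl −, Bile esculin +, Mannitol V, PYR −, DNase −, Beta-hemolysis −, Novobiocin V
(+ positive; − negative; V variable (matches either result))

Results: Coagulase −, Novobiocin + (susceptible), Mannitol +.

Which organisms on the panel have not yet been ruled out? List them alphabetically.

Enterococcus faecalis, Enterococcus faecium, Staphylococcus lugdunensis, Streptococcus bovis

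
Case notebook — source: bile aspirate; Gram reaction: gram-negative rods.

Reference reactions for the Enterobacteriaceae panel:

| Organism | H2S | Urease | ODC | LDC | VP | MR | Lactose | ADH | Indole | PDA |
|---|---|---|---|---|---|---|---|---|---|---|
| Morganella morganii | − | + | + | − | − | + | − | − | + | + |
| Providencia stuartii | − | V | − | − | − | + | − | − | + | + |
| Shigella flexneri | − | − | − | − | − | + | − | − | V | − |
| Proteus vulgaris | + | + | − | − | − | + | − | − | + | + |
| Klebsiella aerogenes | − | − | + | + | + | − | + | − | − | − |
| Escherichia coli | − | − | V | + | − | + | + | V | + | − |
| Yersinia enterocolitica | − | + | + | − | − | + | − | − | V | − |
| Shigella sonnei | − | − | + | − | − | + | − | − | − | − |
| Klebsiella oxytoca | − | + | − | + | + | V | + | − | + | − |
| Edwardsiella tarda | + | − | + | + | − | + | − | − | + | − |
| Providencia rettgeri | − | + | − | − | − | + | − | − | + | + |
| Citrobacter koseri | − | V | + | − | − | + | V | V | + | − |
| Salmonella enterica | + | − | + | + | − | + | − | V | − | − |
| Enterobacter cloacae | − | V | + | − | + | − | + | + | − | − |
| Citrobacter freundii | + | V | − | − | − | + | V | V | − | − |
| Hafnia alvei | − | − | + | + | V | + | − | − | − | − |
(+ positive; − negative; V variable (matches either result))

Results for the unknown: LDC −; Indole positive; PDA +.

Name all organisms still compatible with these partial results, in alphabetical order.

LDC −: excludes 6 organisms — 10 left.
PDA +: excludes 6 organisms — 4 left.
Indole +: all 4 remaining candidates are consistent.

Morganella morganii, Proteus vulgaris, Providencia rettgeri, Providencia stuartii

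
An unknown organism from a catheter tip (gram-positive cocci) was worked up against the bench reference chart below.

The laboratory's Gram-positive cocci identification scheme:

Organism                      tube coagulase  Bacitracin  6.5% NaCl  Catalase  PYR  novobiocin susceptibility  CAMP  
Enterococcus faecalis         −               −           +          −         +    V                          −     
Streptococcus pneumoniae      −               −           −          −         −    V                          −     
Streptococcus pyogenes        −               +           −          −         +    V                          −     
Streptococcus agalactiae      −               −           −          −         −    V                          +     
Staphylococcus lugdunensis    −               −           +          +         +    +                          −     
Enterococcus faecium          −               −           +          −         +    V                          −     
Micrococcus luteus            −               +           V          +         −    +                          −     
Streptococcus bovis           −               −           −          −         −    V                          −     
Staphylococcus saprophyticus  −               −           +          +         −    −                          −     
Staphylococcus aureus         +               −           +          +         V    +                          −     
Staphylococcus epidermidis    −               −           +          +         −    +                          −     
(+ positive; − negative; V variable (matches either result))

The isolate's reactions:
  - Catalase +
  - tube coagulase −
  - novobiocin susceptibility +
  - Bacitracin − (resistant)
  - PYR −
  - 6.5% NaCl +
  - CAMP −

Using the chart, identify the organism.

Staphylococcus epidermidis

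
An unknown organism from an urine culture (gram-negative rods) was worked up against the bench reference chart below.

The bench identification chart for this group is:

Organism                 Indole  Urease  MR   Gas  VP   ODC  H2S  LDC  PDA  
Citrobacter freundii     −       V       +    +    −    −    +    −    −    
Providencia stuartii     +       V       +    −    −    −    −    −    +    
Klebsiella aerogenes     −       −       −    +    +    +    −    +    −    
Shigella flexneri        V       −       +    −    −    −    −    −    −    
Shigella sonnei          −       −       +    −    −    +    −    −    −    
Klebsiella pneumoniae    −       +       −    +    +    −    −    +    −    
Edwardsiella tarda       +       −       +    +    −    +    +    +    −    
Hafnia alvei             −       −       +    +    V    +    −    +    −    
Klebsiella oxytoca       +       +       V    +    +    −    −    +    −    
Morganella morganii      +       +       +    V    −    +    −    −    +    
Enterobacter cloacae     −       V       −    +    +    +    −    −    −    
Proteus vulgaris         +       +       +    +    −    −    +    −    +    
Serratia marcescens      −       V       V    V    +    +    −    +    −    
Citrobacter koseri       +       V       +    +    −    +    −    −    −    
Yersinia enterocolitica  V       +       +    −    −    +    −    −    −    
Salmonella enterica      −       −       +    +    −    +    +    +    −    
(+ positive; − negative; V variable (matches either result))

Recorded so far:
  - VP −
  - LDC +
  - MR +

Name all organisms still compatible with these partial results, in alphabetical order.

Edwardsiella tarda, Hafnia alvei, Salmonella enterica

LDC +: excludes 9 organisms — 7 left.
MR +: excludes Klebsiella aerogenes, Klebsiella pneumoniae — 5 left.
VP −: excludes Klebsiella oxytoca, Serratia marcescens — 3 left.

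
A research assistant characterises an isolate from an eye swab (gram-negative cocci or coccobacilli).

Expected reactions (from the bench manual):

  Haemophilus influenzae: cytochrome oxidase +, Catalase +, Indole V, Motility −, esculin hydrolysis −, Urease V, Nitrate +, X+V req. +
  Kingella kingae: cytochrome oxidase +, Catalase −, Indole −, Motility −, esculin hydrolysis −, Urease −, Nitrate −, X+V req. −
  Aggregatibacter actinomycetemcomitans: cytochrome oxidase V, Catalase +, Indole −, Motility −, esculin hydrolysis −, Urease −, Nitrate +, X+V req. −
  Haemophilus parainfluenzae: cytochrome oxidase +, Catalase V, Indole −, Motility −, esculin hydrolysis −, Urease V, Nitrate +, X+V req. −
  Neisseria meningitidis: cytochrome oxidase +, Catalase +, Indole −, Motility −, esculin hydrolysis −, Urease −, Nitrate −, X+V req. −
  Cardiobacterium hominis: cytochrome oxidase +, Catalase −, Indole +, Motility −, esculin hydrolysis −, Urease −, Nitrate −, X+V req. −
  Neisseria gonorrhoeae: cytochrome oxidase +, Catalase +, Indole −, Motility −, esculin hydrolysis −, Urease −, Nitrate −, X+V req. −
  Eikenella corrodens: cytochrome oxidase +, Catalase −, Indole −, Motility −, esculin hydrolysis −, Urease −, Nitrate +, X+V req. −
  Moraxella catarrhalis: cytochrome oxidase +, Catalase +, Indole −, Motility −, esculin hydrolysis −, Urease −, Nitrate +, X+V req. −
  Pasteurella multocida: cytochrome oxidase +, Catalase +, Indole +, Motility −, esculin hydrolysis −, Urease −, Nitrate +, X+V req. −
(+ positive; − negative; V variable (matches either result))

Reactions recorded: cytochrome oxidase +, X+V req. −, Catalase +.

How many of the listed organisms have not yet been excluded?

6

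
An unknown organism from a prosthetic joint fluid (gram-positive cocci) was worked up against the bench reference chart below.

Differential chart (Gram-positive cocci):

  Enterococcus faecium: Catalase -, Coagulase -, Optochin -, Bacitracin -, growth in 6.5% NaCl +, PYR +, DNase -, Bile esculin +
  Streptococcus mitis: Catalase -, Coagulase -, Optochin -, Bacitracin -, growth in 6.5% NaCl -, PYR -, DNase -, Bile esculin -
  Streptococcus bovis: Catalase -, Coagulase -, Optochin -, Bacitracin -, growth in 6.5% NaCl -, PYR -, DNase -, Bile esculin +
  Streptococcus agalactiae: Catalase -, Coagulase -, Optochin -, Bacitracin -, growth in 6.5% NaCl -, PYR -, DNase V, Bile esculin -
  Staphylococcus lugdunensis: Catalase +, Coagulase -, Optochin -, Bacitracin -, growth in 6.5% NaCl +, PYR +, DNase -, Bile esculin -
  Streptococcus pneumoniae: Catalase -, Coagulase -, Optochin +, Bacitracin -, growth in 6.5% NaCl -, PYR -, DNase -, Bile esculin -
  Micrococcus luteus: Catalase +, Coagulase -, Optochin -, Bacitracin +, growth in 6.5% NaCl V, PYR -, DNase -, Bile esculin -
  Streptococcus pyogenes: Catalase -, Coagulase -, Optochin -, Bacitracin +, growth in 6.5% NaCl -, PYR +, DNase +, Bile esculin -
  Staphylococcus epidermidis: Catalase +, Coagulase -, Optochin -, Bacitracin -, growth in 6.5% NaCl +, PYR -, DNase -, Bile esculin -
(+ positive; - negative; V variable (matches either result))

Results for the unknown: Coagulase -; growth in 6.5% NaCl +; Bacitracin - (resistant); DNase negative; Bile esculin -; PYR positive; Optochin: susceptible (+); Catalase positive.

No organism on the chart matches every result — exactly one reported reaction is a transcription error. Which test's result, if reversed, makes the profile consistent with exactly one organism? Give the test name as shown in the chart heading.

Optochin

As reported, no row in the chart matches all 8 reactions.
Reversing Coagulase → still no organism matches.
Reversing DNase → still no organism matches.
Reversing Optochin (to -) → unique match: Staphylococcus lugdunensis.
Reversing Bile esculin → still no organism matches.
Reversing PYR → still no organism matches.
Reversing Catalase → still no organism matches.
Reversing Bacitracin → still no organism matches.
Reversing growth in 6.5% NaCl → still no organism matches.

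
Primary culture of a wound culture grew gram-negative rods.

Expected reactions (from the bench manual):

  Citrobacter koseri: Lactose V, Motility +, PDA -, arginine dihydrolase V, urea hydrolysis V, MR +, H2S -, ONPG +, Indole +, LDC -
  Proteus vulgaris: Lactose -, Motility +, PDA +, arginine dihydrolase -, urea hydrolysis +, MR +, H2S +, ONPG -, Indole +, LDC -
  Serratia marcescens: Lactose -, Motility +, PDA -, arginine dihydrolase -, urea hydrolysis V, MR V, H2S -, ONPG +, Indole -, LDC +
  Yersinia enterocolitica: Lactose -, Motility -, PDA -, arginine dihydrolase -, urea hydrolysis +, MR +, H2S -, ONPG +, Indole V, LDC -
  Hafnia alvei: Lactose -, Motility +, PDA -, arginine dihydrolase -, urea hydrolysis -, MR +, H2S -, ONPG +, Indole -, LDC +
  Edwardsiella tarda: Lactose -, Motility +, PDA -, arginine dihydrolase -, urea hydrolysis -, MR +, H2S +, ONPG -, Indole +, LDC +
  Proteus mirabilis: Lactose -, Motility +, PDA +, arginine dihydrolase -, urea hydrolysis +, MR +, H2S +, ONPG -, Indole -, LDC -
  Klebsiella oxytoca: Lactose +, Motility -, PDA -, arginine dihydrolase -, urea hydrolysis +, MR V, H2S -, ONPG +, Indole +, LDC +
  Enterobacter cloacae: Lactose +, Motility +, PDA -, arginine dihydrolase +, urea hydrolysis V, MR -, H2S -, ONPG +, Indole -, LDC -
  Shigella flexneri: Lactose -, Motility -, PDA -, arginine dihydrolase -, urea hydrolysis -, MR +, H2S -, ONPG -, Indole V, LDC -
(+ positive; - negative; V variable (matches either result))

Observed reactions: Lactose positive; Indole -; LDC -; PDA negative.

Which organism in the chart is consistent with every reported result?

Enterobacter cloacae

LDC -: excludes Serratia marcescens, Hafnia alvei, Edwardsiella tarda, Klebsiella oxytoca — 6 left.
Lactose +: excludes Proteus vulgaris, Yersinia enterocolitica, Proteus mirabilis, Shigella flexneri — 2 left.
PDA -: all 2 remaining candidates are consistent.
Indole -: excludes Citrobacter koseri — 1 left.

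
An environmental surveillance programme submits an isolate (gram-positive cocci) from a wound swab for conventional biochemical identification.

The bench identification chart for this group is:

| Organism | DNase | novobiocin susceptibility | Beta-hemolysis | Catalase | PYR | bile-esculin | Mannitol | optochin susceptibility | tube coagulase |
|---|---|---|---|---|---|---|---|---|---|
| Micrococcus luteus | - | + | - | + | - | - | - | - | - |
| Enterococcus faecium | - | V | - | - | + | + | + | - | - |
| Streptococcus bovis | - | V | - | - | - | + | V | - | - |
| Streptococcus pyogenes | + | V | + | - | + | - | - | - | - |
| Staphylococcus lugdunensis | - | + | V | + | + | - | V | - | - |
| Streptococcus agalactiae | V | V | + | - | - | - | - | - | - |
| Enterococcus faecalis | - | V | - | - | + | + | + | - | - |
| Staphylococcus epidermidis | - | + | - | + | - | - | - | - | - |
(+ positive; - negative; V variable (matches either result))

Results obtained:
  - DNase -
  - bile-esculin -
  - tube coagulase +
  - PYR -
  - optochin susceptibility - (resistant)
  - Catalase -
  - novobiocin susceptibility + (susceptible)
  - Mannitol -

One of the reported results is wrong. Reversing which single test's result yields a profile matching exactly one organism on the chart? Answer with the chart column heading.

tube coagulase

As reported, no row in the chart matches all 8 reactions.
Reversing PYR → still no organism matches.
Reversing bile-esculin → still no organism matches.
Reversing tube coagulase (to -) → unique match: Streptococcus agalactiae.
Reversing novobiocin susceptibility → still no organism matches.
Reversing Catalase → still no organism matches.
Reversing DNase → still no organism matches.
Reversing optochin susceptibility → still no organism matches.
Reversing Mannitol → still no organism matches.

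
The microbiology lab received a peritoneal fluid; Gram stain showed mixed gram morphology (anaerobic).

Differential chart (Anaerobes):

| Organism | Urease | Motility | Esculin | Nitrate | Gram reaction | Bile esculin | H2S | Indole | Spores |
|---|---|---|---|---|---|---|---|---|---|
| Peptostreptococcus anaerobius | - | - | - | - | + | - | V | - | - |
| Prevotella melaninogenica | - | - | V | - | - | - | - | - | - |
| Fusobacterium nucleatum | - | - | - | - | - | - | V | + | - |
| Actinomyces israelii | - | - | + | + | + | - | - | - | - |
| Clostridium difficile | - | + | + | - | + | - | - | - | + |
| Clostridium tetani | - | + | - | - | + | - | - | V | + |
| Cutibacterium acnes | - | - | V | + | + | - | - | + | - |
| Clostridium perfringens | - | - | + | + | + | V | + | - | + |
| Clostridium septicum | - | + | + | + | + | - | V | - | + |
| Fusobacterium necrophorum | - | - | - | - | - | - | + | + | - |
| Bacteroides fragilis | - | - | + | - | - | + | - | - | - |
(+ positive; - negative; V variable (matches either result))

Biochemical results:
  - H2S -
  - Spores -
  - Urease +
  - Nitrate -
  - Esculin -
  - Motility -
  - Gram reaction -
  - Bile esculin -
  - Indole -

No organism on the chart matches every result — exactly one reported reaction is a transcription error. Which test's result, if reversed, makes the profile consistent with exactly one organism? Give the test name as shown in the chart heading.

Urease

As reported, no row in the chart matches all 9 reactions.
Reversing H2S → still no organism matches.
Reversing Bile esculin → still no organism matches.
Reversing Nitrate → still no organism matches.
Reversing Indole → still no organism matches.
Reversing Esculin → still no organism matches.
Reversing Gram reaction → still no organism matches.
Reversing Motility → still no organism matches.
Reversing Urease (to -) → unique match: Prevotella melaninogenica.
Reversing Spores → still no organism matches.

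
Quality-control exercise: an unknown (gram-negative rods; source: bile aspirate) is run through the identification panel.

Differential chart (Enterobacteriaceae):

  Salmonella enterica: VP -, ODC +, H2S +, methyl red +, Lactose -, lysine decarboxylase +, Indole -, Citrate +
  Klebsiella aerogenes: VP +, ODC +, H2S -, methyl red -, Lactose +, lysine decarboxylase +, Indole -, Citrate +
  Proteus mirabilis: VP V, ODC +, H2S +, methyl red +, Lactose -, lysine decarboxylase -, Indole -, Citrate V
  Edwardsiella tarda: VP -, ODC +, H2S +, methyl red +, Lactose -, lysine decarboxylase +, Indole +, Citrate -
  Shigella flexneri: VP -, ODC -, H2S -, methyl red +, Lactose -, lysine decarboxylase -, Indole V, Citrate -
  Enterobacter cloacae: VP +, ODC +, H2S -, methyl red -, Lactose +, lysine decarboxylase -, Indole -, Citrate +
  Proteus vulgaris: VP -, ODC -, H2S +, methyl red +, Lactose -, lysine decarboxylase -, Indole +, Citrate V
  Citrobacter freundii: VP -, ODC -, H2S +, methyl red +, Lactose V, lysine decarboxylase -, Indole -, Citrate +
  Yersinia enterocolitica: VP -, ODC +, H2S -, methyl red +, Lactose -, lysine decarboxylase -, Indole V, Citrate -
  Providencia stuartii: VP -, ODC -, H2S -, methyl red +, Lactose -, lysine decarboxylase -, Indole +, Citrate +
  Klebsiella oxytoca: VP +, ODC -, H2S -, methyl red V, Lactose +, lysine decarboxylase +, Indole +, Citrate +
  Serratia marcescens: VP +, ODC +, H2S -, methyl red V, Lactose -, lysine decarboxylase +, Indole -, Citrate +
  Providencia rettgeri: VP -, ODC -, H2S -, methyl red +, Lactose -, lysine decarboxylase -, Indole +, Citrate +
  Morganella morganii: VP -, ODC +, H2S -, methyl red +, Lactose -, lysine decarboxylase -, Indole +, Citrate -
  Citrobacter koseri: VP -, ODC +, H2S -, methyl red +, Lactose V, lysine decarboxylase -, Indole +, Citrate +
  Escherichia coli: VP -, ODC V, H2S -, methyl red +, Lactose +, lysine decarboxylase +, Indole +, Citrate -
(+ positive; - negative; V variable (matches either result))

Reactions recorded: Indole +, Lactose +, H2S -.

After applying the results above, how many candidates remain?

Indole +: excludes 6 organisms — 10 left.
Lactose +: excludes 7 organisms — 3 left.
H2S -: all 3 remaining candidates are consistent.
Still consistent: Citrobacter koseri, Escherichia coli, Klebsiella oxytoca.

3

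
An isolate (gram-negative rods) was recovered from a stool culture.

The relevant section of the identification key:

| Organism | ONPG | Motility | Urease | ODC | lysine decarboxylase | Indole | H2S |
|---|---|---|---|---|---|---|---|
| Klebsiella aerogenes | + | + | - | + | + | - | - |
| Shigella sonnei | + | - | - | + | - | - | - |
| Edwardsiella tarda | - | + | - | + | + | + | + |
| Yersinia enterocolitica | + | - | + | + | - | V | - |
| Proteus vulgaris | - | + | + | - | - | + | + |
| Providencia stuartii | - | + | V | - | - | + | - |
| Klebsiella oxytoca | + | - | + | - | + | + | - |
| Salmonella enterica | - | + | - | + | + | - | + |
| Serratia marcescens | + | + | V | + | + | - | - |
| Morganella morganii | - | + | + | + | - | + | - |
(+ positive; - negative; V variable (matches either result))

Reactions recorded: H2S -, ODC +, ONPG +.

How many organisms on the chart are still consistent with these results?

4

ONPG +: excludes 5 organisms — 5 left.
ODC +: excludes Klebsiella oxytoca — 4 left.
H2S -: all 4 remaining candidates are consistent.
Still consistent: Klebsiella aerogenes, Serratia marcescens, Shigella sonnei, Yersinia enterocolitica.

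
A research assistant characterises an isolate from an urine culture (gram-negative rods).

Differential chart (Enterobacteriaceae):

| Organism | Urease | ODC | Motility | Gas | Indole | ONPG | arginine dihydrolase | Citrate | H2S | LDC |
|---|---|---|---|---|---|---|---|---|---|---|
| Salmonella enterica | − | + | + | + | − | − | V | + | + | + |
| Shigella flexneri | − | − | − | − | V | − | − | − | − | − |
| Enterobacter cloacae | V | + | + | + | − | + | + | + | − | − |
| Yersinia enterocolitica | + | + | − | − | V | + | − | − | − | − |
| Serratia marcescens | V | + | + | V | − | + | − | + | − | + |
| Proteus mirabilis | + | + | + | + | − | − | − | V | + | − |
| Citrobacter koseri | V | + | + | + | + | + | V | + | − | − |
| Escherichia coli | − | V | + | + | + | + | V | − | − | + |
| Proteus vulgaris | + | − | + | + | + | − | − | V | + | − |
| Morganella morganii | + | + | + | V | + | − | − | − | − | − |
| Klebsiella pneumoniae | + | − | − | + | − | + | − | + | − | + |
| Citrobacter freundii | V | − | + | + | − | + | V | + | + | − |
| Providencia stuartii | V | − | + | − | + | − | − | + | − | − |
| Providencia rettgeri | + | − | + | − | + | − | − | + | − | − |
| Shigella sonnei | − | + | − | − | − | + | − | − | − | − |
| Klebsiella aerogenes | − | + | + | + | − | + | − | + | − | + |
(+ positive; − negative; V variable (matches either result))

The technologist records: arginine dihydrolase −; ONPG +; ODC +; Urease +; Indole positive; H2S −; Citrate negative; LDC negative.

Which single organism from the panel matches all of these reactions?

ODC +: excludes 6 organisms — 10 left.
ONPG +: excludes Salmonella enterica, Proteus mirabilis, Morganella morganii — 7 left.
LDC −: excludes Serratia marcescens, Escherichia coli, Klebsiella aerogenes — 4 left.
Indole +: excludes Enterobacter cloacae, Shigella sonnei — 2 left.
Urease +: all 2 remaining candidates are consistent.
Citrate −: excludes Citrobacter koseri — 1 left.
arginine dihydrolase −: the one remaining candidate is consistent.
H2S −: the one remaining candidate is consistent.

Yersinia enterocolitica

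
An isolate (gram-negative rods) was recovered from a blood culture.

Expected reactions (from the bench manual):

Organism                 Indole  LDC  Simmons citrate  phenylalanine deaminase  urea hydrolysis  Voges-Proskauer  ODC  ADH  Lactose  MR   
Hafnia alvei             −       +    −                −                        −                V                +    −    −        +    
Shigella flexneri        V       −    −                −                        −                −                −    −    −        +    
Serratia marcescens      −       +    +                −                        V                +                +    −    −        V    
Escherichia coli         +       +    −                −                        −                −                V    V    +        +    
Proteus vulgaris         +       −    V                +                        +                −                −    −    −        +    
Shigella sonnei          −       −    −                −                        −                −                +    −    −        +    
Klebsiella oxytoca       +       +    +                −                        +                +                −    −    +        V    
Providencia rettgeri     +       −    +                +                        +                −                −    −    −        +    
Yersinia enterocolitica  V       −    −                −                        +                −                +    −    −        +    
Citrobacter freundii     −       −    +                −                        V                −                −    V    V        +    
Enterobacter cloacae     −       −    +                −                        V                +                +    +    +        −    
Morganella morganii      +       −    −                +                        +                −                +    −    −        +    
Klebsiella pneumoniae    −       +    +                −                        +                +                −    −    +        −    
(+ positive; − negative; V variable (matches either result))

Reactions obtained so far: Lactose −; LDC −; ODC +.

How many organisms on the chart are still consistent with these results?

ODC +: excludes 6 organisms — 7 left.
LDC −: excludes Hafnia alvei, Serratia marcescens, Escherichia coli — 4 left.
Lactose −: excludes Enterobacter cloacae — 3 left.
Still consistent: Morganella morganii, Shigella sonnei, Yersinia enterocolitica.

3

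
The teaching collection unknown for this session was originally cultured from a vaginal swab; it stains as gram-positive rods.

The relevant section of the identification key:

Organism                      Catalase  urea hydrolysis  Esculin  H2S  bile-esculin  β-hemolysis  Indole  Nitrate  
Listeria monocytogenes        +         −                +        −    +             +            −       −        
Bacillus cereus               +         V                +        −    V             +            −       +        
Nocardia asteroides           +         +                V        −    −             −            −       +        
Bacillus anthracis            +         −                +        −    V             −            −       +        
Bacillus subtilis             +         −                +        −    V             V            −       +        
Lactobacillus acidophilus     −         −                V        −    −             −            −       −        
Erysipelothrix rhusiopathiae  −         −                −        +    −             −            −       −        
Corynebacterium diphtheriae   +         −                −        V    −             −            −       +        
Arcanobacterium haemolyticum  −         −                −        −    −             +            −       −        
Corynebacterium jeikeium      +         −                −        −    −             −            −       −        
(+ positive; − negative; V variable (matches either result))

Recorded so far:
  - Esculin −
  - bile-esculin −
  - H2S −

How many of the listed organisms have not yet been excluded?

5

Esculin −: excludes Listeria monocytogenes, Bacillus cereus, Bacillus anthracis, Bacillus subtilis — 6 left.
H2S −: excludes Erysipelothrix rhusiopathiae — 5 left.
bile-esculin −: all 5 remaining candidates are consistent.
Still consistent: Arcanobacterium haemolyticum, Corynebacterium diphtheriae, Corynebacterium jeikeium, Lactobacillus acidophilus, Nocardia asteroides.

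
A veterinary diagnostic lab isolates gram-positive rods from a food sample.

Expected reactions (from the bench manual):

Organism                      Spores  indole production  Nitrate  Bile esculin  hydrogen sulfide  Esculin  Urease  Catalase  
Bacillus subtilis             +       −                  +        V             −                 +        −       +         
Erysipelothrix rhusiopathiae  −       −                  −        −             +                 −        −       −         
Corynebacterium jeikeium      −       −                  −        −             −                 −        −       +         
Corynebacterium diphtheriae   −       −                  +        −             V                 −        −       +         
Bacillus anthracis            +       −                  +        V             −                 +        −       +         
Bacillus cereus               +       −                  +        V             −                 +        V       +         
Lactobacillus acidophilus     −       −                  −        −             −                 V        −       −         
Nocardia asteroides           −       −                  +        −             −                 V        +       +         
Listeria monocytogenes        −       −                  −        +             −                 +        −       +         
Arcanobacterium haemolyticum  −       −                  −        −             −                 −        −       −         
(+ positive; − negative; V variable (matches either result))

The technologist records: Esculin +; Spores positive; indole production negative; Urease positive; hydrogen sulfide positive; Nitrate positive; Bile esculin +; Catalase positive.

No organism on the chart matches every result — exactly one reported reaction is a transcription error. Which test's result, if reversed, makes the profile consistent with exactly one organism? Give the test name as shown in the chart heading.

As reported, no row in the chart matches all 8 reactions.
Reversing Urease → still no organism matches.
Reversing Bile esculin → still no organism matches.
Reversing indole production → still no organism matches.
Reversing Spores → still no organism matches.
Reversing Nitrate → still no organism matches.
Reversing hydrogen sulfide (to −) → unique match: Bacillus cereus.
Reversing Esculin → still no organism matches.
Reversing Catalase → still no organism matches.

hydrogen sulfide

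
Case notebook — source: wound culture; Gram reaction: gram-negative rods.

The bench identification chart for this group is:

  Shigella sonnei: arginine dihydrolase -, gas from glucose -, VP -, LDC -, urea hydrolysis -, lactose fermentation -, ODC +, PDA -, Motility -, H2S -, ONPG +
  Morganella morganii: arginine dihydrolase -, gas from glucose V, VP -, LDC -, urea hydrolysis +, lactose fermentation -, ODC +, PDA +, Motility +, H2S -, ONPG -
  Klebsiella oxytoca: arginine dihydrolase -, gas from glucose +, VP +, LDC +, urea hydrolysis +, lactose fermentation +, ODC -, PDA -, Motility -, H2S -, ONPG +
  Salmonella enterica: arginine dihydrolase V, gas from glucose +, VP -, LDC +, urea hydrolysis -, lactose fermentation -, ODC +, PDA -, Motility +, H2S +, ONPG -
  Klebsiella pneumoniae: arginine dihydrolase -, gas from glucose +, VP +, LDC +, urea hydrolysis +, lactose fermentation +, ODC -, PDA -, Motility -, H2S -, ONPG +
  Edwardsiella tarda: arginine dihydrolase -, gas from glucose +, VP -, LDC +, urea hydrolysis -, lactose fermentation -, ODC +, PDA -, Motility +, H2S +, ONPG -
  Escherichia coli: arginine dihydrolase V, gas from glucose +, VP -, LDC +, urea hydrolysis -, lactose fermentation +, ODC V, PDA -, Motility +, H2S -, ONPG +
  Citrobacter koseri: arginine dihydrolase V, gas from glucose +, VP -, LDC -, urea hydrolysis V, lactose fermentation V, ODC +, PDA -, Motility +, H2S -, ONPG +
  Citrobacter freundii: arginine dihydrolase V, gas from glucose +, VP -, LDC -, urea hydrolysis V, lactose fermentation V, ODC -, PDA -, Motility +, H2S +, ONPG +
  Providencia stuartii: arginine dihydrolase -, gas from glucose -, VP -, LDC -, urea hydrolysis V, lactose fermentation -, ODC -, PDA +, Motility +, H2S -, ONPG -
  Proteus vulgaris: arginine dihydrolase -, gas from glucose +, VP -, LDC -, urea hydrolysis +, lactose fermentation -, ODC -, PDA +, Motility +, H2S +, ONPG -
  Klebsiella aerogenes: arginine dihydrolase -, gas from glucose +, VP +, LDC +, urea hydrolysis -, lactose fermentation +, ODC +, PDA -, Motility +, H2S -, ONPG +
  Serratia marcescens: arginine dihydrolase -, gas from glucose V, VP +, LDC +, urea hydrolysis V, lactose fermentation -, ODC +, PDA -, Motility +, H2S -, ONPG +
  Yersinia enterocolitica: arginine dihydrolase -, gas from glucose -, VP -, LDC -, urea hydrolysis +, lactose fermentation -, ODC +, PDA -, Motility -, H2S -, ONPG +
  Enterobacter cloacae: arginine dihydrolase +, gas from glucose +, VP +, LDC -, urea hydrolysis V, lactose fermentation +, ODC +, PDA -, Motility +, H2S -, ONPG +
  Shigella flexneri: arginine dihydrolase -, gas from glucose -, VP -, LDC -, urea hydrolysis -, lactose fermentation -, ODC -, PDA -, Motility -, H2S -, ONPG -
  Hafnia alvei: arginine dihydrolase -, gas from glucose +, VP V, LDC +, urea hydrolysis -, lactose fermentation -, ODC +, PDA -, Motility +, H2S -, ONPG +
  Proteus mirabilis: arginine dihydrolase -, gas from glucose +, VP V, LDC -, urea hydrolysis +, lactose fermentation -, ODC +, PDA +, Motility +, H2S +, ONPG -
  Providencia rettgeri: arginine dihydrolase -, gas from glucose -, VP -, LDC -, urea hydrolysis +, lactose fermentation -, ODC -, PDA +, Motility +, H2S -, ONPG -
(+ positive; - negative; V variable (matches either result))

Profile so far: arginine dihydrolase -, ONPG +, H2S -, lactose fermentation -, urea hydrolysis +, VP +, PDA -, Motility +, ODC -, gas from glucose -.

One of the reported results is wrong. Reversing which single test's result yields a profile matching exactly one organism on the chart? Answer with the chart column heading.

As reported, no row in the chart matches all 10 reactions.
Reversing lactose fermentation → still no organism matches.
Reversing H2S → still no organism matches.
Reversing urea hydrolysis → still no organism matches.
Reversing ONPG → still no organism matches.
Reversing Motility → still no organism matches.
Reversing VP → still no organism matches.
Reversing ODC (to +) → unique match: Serratia marcescens.
Reversing PDA → still no organism matches.
Reversing arginine dihydrolase → still no organism matches.
Reversing gas from glucose → still no organism matches.

ODC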